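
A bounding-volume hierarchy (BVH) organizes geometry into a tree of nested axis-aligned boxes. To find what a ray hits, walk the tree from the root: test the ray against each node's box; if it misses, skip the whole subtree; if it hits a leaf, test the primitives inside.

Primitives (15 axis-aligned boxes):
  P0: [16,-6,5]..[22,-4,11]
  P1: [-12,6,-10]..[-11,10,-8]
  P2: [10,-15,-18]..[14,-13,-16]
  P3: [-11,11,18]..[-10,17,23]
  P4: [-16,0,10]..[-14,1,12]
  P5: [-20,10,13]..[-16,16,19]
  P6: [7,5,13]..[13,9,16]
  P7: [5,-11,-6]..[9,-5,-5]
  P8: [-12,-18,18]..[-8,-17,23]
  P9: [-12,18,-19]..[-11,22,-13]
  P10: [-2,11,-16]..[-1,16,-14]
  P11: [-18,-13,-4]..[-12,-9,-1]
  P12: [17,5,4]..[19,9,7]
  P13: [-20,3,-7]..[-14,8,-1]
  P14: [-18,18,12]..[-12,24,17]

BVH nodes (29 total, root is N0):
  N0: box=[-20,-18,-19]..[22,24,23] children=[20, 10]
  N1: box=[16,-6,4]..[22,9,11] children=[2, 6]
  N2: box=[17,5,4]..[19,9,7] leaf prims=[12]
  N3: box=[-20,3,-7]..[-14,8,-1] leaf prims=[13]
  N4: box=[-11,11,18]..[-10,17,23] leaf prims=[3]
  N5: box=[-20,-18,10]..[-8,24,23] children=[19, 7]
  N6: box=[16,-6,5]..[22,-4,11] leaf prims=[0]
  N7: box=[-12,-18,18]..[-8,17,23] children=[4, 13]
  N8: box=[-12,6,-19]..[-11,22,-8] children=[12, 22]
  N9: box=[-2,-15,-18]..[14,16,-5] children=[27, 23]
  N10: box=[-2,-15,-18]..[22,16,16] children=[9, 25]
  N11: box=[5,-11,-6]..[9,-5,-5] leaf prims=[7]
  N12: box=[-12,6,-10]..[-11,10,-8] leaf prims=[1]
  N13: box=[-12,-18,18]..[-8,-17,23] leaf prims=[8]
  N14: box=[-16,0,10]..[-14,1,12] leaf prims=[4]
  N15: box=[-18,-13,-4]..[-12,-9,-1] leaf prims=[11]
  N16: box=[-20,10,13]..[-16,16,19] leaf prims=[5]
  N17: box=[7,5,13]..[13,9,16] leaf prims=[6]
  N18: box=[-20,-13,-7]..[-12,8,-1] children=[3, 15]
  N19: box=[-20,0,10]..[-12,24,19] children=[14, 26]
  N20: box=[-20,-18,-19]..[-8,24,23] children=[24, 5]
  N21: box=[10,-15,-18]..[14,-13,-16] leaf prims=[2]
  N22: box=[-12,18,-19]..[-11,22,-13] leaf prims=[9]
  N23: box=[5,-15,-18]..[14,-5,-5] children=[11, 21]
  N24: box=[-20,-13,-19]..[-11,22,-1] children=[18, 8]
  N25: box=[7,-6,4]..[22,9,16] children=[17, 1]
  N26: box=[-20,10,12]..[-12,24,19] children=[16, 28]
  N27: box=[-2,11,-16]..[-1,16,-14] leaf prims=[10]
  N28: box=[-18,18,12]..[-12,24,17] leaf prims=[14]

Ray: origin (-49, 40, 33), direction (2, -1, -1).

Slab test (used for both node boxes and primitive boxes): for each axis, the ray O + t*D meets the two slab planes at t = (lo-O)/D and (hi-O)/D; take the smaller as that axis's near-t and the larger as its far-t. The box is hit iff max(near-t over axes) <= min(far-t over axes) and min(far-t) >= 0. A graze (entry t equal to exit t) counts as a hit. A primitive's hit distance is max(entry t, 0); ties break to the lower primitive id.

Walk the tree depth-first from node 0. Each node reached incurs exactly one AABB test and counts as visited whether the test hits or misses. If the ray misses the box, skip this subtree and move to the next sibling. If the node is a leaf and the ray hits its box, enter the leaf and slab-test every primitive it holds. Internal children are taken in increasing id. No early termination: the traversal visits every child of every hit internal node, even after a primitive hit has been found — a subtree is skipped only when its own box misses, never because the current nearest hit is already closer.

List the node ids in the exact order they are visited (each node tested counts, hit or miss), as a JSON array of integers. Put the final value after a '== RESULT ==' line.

Trace the traversal:
N0 x:[29/2,71/2] y:[16,58] z:[10,52] -> hit [16,71/2], descend [10, 20]
  N10 x:[47/2,71/2] y:[24,55] z:[17,51] -> hit [24,71/2], descend [9, 25]
    N9 x:[47/2,63/2] y:[24,55] z:[38,51] -> miss, prune
    N25 x:[28,71/2] y:[31,46] z:[17,29] -> miss, prune
  N20 x:[29/2,41/2] y:[16,58] z:[10,52] -> hit [16,41/2], descend [5, 24]
    N5 x:[29/2,41/2] y:[16,58] z:[10,23] -> hit [16,41/2], descend [7, 19]
      N7 x:[37/2,41/2] y:[23,58] z:[10,15] -> miss, prune
      N19 x:[29/2,37/2] y:[16,40] z:[14,23] -> hit [16,37/2], descend [14, 26]
        N14 x:[33/2,35/2] y:[39,40] z:[21,23] -> miss, prune
        N26 x:[29/2,37/2] y:[16,30] z:[14,21] -> hit [16,37/2], descend [16, 28]
          N16 x:[29/2,33/2] y:[24,30] z:[14,20] -> miss, prune
          N28 x:[31/2,37/2] y:[16,22] z:[16,21] -> hit [16,37/2] leaf, test {P14@t=16}
    N24 x:[29/2,19] y:[18,53] z:[34,52] -> miss, prune

Visited [0, 10, 9, 25, 20, 5, 7, 19, 14, 26, 16, 28, 24]. Tests: 13 box, 1 leaf. Nearest: P14.

== RESULT ==
[0, 10, 9, 25, 20, 5, 7, 19, 14, 26, 16, 28, 24]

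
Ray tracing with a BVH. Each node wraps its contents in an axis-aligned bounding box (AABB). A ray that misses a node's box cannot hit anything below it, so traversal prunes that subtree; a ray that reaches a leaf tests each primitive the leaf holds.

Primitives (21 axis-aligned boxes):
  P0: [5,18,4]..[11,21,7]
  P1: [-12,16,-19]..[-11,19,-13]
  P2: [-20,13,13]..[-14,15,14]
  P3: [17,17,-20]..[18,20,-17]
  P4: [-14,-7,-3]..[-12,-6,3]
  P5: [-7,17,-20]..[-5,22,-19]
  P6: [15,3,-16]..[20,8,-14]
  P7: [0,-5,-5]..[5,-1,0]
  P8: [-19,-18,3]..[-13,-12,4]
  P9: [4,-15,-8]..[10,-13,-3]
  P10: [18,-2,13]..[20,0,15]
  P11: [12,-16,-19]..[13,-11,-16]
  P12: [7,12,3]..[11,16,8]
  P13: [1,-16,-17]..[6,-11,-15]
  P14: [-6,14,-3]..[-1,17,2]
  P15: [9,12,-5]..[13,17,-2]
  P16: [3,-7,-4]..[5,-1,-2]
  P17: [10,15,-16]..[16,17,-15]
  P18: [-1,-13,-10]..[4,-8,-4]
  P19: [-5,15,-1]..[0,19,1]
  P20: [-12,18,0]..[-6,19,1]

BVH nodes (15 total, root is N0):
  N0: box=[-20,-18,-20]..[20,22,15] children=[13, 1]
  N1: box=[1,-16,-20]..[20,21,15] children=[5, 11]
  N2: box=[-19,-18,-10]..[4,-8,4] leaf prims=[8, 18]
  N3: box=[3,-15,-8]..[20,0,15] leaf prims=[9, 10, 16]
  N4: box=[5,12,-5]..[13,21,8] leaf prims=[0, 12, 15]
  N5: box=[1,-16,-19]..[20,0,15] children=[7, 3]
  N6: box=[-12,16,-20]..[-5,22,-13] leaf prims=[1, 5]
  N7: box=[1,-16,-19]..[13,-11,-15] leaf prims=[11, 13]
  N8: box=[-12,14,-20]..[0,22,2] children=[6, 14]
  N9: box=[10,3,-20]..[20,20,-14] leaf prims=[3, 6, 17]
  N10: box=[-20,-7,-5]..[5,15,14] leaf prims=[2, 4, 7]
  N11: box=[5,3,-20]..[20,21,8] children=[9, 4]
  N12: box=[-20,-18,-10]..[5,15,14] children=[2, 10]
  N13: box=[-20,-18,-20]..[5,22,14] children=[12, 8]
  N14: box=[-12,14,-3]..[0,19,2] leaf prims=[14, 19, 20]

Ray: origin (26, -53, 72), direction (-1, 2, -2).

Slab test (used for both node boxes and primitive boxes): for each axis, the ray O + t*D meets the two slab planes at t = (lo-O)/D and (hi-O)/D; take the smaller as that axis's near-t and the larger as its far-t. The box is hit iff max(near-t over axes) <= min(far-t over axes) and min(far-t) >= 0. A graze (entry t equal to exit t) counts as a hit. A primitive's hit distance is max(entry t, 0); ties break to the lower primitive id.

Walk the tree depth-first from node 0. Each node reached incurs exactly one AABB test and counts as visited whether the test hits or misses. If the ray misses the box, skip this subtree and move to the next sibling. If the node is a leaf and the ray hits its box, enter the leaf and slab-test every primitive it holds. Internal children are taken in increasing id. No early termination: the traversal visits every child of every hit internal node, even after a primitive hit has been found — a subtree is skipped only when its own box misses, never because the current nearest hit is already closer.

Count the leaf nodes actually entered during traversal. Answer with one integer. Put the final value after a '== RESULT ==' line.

Traverse from the root:
N0 x:[6,46] y:[35/2,75/2] z:[57/2,46] -> hit [57/2,75/2], descend [1, 13]
  N1 x:[6,25] y:[37/2,37] z:[57/2,46] -> miss, prune
  N13 x:[21,46] y:[35/2,75/2] z:[29,46] -> hit [29,75/2], descend [8, 12]
    N8 x:[26,38] y:[67/2,75/2] z:[35,46] -> hit [35,75/2], descend [6, 14]
      N6 x:[31,38] y:[69/2,75/2] z:[85/2,46] -> miss, prune
      N14 x:[26,38] y:[67/2,36] z:[35,75/2] -> hit [35,36] leaf, test {P14(miss), P19(miss), P20@t=71/2}
    N12 x:[21,46] y:[35/2,34] z:[29,41] -> hit [29,34], descend [2, 10]
      N2 x:[22,45] y:[35/2,45/2] z:[34,41] -> miss, prune
      N10 x:[21,46] y:[23,34] z:[29,77/2] -> hit [29,34] leaf, test {P2(miss), P4(miss), P7(miss)}

order=[0, 1, 13, 8, 6, 14, 12, 2, 10]  |boxes|=9  |leaves|=2  hit=P20

== RESULT ==
2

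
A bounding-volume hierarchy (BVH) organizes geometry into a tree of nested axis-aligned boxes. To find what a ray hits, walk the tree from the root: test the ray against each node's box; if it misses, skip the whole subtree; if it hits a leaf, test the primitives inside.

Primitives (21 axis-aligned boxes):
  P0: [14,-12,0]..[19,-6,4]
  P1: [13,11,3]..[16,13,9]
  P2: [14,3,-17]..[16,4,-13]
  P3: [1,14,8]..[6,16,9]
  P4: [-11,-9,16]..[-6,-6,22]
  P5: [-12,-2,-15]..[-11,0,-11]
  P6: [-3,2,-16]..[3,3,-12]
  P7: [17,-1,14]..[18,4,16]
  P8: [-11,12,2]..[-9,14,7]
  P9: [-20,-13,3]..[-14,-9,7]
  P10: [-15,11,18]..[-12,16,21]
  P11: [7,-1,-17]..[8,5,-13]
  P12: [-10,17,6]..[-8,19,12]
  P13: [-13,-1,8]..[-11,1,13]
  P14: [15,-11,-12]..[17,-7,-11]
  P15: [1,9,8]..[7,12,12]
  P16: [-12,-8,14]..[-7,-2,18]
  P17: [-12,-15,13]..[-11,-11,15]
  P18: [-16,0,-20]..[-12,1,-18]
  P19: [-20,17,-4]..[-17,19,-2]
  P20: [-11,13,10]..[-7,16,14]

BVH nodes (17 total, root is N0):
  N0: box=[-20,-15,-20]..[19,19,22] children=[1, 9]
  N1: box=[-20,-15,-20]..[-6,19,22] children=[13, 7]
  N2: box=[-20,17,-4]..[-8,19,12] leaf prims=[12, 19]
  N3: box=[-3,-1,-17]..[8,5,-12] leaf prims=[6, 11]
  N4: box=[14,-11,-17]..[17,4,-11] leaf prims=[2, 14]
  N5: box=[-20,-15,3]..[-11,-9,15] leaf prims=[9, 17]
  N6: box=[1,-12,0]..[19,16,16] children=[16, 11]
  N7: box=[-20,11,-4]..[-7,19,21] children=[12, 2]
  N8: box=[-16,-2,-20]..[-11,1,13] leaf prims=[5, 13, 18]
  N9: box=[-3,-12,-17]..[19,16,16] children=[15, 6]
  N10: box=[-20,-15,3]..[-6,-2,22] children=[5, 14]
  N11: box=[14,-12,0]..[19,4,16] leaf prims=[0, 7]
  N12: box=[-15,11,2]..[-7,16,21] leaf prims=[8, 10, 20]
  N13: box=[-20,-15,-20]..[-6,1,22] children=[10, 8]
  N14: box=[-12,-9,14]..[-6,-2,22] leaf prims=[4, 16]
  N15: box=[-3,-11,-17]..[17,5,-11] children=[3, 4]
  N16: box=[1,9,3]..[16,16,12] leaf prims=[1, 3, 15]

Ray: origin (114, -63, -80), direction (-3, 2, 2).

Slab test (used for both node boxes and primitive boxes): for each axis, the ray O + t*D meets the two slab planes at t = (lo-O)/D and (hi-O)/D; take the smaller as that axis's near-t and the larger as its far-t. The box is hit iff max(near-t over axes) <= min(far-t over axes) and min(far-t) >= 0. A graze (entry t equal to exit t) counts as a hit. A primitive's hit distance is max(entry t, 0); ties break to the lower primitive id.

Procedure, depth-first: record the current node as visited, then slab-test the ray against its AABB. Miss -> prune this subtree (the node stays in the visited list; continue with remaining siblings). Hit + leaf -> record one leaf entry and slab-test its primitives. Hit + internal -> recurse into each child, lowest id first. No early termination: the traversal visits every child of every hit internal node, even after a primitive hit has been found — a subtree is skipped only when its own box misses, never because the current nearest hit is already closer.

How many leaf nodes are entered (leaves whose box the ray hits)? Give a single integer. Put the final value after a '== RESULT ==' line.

Traverse from the root:
N0 x:[95/3,134/3] y:[24,41] z:[30,51] -> hit [95/3,41], descend [1, 9]
  N1 x:[40,134/3] y:[24,41] z:[30,51] -> hit [40,41], descend [7, 13]
    N7 x:[121/3,134/3] y:[37,41] z:[38,101/2] -> hit [121/3,41], descend [2, 12]
      N2 x:[122/3,134/3] y:[40,41] z:[38,46] -> hit [122/3,41] leaf, test {P12(miss), P19(miss)}
      N12 x:[121/3,43] y:[37,79/2] z:[41,101/2] -> miss, prune
    N13 x:[40,134/3] y:[24,32] z:[30,51] -> miss, prune
  N9 x:[95/3,39] y:[51/2,79/2] z:[63/2,48] -> hit [95/3,39], descend [6, 15]
    N6 x:[95/3,113/3] y:[51/2,79/2] z:[40,48] -> miss, prune
    N15 x:[97/3,39] y:[26,34] z:[63/2,69/2] -> hit [97/3,34], descend [3, 4]
      N3 x:[106/3,39] y:[31,34] z:[63/2,34] -> miss, prune
      N4 x:[97/3,100/3] y:[26,67/2] z:[63/2,69/2] -> hit [97/3,100/3] leaf, test {P2@t=33, P14(miss)}

Visited [0, 1, 7, 2, 12, 13, 9, 6, 15, 3, 4]. Tests: 11 box, 2 leaf. Nearest: P2.

== RESULT ==
2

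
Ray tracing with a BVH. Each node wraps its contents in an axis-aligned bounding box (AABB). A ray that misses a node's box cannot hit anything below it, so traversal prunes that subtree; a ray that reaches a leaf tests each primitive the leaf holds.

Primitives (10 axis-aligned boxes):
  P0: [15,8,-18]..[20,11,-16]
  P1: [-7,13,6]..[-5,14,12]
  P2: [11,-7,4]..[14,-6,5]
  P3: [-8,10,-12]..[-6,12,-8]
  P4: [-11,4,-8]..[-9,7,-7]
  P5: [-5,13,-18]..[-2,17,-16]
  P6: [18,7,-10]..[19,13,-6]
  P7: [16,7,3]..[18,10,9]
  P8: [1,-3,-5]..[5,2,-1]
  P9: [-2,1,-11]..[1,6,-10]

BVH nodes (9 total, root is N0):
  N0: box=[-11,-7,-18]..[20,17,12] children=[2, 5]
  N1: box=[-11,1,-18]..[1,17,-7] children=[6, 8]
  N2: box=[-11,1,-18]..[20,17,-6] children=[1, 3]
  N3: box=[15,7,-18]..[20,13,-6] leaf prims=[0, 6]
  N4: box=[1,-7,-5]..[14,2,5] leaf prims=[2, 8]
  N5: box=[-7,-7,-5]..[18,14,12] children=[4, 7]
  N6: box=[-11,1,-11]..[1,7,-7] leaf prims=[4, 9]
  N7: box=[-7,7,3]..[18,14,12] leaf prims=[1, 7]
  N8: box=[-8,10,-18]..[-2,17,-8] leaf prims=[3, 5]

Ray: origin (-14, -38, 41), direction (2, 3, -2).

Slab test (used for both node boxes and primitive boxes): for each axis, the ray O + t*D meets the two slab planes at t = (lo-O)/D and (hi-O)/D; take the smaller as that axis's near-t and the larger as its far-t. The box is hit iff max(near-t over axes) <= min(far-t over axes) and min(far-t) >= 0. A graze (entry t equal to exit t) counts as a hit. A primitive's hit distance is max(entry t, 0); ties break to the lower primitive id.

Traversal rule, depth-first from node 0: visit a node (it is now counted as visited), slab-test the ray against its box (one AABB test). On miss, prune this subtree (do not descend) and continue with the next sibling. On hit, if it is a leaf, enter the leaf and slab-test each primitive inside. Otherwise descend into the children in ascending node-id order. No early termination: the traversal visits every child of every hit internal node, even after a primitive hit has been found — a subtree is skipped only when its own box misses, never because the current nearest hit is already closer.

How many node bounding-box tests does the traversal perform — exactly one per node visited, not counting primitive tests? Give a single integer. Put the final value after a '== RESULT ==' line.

Traverse from the root:
N0 x:[3/2,17] y:[31/3,55/3] z:[29/2,59/2] -> hit [29/2,17], descend [2, 5]
  N2 x:[3/2,17] y:[13,55/3] z:[47/2,59/2] -> miss, prune
  N5 x:[7/2,16] y:[31/3,52/3] z:[29/2,23] -> hit [29/2,16], descend [4, 7]
    N4 x:[15/2,14] y:[31/3,40/3] z:[18,23] -> miss, prune
    N7 x:[7/2,16] y:[15,52/3] z:[29/2,19] -> hit [15,16] leaf, test {P1(miss), P7@t=16}

Visited [0, 2, 5, 4, 7]. Tests: 5 box, 1 leaf. Nearest: P7.

== RESULT ==
5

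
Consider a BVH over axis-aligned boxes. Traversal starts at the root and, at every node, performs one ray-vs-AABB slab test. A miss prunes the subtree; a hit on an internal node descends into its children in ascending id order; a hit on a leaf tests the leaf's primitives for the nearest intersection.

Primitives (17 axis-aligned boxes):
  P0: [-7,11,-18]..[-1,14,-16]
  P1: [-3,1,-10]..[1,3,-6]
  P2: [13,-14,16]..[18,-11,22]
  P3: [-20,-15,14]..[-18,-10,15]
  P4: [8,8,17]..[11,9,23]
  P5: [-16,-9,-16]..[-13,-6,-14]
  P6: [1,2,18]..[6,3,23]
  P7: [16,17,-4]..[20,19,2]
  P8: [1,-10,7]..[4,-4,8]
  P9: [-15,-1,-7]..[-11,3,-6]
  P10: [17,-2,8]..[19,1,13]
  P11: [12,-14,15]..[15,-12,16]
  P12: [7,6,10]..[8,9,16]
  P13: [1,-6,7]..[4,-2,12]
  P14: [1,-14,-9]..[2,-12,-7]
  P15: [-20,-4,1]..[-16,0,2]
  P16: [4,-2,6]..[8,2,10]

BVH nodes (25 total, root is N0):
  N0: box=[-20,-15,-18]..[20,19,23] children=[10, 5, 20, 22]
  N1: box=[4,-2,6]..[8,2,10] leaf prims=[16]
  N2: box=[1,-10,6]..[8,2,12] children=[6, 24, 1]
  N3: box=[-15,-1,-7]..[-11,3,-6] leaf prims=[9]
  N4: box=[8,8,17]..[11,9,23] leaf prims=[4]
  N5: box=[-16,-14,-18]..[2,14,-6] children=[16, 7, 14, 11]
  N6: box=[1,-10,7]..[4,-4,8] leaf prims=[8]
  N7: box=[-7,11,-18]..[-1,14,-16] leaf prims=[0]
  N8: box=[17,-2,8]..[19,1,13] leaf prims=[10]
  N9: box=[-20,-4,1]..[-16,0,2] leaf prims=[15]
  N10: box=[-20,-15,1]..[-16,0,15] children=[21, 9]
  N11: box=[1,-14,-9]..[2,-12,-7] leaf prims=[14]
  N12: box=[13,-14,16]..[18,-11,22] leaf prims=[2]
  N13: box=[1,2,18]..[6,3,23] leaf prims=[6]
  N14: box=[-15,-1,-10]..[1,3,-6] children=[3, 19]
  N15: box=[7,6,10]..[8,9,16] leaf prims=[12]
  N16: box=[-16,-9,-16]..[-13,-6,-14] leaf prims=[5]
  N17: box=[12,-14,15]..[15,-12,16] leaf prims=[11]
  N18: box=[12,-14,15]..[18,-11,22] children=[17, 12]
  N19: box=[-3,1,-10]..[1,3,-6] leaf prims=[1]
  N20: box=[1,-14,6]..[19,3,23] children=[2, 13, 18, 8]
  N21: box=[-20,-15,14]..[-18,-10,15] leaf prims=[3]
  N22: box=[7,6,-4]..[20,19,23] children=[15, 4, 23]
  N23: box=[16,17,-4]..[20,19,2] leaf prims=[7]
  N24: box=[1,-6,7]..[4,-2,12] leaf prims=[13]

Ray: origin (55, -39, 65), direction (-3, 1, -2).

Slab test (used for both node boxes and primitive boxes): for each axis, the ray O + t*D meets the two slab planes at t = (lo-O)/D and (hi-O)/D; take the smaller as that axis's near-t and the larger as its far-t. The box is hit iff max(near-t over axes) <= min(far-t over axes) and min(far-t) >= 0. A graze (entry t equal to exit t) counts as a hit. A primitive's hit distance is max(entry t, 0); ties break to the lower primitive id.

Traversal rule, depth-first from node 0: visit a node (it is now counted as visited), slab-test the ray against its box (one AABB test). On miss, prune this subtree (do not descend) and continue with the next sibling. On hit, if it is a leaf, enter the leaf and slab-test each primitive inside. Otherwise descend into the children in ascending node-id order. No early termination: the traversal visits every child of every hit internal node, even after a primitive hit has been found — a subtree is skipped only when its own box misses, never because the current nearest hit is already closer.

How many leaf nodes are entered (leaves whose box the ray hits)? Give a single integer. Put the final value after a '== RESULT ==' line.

Traverse from the root:
N0 x:[35/3,25] y:[24,58] z:[21,83/2] -> hit [24,25], descend [5, 10, 20, 22]
  N5 x:[53/3,71/3] y:[25,53] z:[71/2,83/2] -> miss, prune
  N10 x:[71/3,25] y:[24,39] z:[25,32] -> hit [25,25], descend [9, 21]
    N9 x:[71/3,25] y:[35,39] z:[63/2,32] -> miss, prune
    N21 x:[73/3,25] y:[24,29] z:[25,51/2] -> hit [25,25] leaf, test {P3@t=25}
  N20 x:[12,18] y:[25,42] z:[21,59/2] -> miss, prune
  N22 x:[35/3,16] y:[45,58] z:[21,69/2] -> miss, prune

Visited [0, 5, 10, 9, 21, 20, 22]. Tests: 7 box, 1 leaf. Nearest: P3.

== RESULT ==
1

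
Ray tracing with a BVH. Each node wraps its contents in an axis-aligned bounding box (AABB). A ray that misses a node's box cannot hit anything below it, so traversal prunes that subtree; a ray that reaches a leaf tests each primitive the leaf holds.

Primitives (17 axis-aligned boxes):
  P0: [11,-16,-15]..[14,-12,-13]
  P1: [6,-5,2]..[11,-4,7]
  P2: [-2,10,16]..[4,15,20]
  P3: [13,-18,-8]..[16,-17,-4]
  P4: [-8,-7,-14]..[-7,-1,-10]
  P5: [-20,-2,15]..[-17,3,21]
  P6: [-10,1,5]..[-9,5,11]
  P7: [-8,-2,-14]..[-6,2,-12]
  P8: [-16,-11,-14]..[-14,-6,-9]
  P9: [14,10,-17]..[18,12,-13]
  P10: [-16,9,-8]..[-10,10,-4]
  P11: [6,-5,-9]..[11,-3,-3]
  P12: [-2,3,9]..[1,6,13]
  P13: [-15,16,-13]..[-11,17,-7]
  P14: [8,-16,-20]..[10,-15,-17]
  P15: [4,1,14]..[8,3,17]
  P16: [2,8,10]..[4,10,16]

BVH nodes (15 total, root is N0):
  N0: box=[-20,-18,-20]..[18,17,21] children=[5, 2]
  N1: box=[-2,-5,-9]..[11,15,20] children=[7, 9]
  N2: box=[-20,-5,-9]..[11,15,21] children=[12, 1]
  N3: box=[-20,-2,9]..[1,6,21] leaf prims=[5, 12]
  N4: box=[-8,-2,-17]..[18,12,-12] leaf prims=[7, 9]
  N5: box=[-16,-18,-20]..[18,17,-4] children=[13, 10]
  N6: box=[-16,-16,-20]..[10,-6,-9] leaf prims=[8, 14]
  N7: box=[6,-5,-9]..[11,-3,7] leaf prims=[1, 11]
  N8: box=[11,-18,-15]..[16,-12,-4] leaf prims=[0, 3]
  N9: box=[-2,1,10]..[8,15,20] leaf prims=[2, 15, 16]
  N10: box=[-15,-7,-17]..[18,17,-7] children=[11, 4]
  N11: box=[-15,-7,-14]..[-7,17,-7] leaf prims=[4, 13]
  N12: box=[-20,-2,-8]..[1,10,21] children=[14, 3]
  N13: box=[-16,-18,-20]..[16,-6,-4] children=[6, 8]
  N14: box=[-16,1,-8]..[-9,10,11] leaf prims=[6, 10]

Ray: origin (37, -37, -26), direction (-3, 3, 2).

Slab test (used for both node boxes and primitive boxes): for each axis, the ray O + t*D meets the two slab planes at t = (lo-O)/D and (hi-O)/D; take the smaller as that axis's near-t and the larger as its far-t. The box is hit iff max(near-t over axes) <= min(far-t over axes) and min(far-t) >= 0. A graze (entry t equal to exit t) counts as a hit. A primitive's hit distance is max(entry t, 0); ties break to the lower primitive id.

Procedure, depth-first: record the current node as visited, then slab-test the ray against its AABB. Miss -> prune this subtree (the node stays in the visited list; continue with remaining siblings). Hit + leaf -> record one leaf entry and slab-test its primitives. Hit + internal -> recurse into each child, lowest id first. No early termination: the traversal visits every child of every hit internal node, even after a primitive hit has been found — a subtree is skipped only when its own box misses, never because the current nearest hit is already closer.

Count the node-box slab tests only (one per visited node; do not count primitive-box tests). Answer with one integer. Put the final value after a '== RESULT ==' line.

Traverse from the root:
N0 x:[19/3,19] y:[19/3,18] z:[3,47/2] -> hit [19/3,18], descend [2, 5]
  N2 x:[26/3,19] y:[32/3,52/3] z:[17/2,47/2] -> hit [32/3,52/3], descend [1, 12]
    N1 x:[26/3,13] y:[32/3,52/3] z:[17/2,23] -> hit [32/3,13], descend [7, 9]
      N7 x:[26/3,31/3] y:[32/3,34/3] z:[17/2,33/2] -> miss, prune
      N9 x:[29/3,13] y:[38/3,52/3] z:[18,23] -> miss, prune
    N12 x:[12,19] y:[35/3,47/3] z:[9,47/2] -> hit [12,47/3], descend [3, 14]
      N3 x:[12,19] y:[35/3,43/3] z:[35/2,47/2] -> miss, prune
      N14 x:[46/3,53/3] y:[38/3,47/3] z:[9,37/2] -> hit [46/3,47/3] leaf, test {P6(miss), P10(miss)}
  N5 x:[19/3,53/3] y:[19/3,18] z:[3,11] -> hit [19/3,11], descend [10, 13]
    N10 x:[19/3,52/3] y:[10,18] z:[9/2,19/2] -> miss, prune
    N13 x:[7,53/3] y:[19/3,31/3] z:[3,11] -> hit [7,31/3], descend [6, 8]
      N6 x:[9,53/3] y:[7,31/3] z:[3,17/2] -> miss, prune
      N8 x:[7,26/3] y:[19/3,25/3] z:[11/2,11] -> hit [7,25/3] leaf, test {P0(miss), P3(miss)}

Visited [0, 2, 1, 7, 9, 12, 3, 14, 5, 10, 13, 6, 8]. Tests: 13 box, 2 leaf. Nearest: miss.

== RESULT ==
13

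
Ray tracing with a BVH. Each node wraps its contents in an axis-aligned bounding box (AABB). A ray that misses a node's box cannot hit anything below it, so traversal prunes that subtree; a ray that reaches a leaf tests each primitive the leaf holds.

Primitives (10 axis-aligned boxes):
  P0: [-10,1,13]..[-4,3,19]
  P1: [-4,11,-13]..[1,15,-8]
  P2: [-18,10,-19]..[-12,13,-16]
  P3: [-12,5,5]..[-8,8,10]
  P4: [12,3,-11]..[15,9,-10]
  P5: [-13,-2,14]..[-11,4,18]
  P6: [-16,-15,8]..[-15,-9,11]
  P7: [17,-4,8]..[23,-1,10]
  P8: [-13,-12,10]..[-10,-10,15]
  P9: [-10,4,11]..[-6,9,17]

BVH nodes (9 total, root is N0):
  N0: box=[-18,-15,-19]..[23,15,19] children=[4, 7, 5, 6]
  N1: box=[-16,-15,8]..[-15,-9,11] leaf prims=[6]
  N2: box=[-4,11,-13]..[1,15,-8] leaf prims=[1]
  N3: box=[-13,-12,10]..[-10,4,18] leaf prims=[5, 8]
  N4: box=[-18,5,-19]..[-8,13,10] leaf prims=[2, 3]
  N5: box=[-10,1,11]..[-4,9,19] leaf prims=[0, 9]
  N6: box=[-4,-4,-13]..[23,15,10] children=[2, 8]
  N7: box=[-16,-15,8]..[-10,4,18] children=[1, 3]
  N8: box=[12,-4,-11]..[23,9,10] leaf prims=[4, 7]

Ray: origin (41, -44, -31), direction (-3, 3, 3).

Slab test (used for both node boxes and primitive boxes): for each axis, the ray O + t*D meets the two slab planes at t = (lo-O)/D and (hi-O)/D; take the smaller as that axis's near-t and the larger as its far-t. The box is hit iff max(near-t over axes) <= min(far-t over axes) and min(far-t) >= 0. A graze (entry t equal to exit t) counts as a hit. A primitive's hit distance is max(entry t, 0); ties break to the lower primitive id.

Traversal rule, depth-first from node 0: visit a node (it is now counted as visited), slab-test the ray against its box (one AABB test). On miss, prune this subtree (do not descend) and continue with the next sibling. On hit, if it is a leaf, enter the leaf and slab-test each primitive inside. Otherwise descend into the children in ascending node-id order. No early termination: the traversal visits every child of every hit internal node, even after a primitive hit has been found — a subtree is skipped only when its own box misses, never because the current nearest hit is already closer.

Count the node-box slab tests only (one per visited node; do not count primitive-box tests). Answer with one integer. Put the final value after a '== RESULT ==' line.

Walk:
N0 x:[6,59/3] y:[29/3,59/3] z:[4,50/3] -> hit [29/3,50/3], descend [4, 5, 6, 7]
  N4 x:[49/3,59/3] y:[49/3,19] z:[4,41/3] -> miss, prune
  N5 x:[15,17] y:[15,53/3] z:[14,50/3] -> hit [15,50/3] leaf, test {P0@t=15, P9@t=16}
  N6 x:[6,15] y:[40/3,59/3] z:[6,41/3] -> hit [40/3,41/3], descend [2, 8]
    N2 x:[40/3,15] y:[55/3,59/3] z:[6,23/3] -> miss, prune
    N8 x:[6,29/3] y:[40/3,53/3] z:[20/3,41/3] -> miss, prune
  N7 x:[17,19] y:[29/3,16] z:[13,49/3] -> miss, prune

Summary -> nodes [0, 4, 5, 6, 2, 8, 7]; box-tests=7; leaf-entries=1; first=P0

== RESULT ==
7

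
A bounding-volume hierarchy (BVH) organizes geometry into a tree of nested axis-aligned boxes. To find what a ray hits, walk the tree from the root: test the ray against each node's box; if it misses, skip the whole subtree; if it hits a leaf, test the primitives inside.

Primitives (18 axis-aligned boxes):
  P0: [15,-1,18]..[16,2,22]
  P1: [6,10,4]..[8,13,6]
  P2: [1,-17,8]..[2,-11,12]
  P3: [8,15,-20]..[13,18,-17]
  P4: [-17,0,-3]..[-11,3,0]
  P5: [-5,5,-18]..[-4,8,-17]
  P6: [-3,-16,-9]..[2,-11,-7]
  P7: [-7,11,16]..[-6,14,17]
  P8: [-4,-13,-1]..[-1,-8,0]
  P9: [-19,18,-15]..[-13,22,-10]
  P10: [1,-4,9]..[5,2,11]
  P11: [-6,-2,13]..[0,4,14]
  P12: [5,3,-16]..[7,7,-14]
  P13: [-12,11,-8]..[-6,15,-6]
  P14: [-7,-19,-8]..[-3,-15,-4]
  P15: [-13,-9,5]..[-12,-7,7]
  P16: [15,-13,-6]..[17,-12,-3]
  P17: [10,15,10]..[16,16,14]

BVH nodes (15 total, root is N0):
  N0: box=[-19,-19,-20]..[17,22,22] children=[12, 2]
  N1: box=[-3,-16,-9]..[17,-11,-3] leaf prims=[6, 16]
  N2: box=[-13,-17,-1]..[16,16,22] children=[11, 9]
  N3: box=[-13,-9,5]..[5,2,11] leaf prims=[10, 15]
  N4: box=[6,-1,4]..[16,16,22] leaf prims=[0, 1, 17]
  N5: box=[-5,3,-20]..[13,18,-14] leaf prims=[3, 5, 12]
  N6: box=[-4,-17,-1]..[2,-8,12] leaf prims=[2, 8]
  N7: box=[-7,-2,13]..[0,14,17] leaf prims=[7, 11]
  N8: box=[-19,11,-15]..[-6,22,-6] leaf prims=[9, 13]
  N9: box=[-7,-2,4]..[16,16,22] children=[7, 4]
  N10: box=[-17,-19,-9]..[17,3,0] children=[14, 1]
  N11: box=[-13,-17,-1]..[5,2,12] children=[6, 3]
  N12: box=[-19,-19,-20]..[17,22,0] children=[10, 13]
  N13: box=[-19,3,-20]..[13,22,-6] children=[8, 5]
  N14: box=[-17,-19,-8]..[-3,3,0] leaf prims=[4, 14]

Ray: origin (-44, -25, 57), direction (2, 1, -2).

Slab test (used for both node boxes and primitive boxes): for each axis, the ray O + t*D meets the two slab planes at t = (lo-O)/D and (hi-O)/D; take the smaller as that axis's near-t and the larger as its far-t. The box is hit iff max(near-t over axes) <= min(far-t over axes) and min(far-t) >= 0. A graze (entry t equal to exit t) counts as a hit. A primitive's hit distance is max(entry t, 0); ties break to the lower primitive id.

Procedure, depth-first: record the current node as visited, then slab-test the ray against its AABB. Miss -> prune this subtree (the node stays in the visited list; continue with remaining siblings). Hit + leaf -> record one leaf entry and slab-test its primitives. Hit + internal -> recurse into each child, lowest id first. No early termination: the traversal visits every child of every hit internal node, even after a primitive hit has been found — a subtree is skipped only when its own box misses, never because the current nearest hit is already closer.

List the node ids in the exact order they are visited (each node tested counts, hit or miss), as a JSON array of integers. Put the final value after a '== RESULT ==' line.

Walk:
N0 x:[25/2,61/2] y:[6,47] z:[35/2,77/2] -> hit [35/2,61/2], descend [2, 12]
  N2 x:[31/2,30] y:[8,41] z:[35/2,29] -> hit [35/2,29], descend [9, 11]
    N9 x:[37/2,30] y:[23,41] z:[35/2,53/2] -> hit [23,53/2], descend [4, 7]
      N4 x:[25,30] y:[24,41] z:[35/2,53/2] -> hit [25,53/2] leaf, test {P0(miss), P1(miss), P17(miss)}
      N7 x:[37/2,22] y:[23,39] z:[20,22] -> miss, prune
    N11 x:[31/2,49/2] y:[8,27] z:[45/2,29] -> hit [45/2,49/2], descend [3, 6]
      N3 x:[31/2,49/2] y:[16,27] z:[23,26] -> hit [23,49/2] leaf, test {P10@t=23, P15(miss)}
      N6 x:[20,23] y:[8,17] z:[45/2,29] -> miss, prune
  N12 x:[25/2,61/2] y:[6,47] z:[57/2,77/2] -> hit [57/2,61/2], descend [10, 13]
    N10 x:[27/2,61/2] y:[6,28] z:[57/2,33] -> miss, prune
    N13 x:[25/2,57/2] y:[28,47] z:[63/2,77/2] -> miss, prune

order=[0, 2, 9, 4, 7, 11, 3, 6, 12, 10, 13]  |boxes|=11  |leaves|=2  hit=P10

== RESULT ==
[0, 2, 9, 4, 7, 11, 3, 6, 12, 10, 13]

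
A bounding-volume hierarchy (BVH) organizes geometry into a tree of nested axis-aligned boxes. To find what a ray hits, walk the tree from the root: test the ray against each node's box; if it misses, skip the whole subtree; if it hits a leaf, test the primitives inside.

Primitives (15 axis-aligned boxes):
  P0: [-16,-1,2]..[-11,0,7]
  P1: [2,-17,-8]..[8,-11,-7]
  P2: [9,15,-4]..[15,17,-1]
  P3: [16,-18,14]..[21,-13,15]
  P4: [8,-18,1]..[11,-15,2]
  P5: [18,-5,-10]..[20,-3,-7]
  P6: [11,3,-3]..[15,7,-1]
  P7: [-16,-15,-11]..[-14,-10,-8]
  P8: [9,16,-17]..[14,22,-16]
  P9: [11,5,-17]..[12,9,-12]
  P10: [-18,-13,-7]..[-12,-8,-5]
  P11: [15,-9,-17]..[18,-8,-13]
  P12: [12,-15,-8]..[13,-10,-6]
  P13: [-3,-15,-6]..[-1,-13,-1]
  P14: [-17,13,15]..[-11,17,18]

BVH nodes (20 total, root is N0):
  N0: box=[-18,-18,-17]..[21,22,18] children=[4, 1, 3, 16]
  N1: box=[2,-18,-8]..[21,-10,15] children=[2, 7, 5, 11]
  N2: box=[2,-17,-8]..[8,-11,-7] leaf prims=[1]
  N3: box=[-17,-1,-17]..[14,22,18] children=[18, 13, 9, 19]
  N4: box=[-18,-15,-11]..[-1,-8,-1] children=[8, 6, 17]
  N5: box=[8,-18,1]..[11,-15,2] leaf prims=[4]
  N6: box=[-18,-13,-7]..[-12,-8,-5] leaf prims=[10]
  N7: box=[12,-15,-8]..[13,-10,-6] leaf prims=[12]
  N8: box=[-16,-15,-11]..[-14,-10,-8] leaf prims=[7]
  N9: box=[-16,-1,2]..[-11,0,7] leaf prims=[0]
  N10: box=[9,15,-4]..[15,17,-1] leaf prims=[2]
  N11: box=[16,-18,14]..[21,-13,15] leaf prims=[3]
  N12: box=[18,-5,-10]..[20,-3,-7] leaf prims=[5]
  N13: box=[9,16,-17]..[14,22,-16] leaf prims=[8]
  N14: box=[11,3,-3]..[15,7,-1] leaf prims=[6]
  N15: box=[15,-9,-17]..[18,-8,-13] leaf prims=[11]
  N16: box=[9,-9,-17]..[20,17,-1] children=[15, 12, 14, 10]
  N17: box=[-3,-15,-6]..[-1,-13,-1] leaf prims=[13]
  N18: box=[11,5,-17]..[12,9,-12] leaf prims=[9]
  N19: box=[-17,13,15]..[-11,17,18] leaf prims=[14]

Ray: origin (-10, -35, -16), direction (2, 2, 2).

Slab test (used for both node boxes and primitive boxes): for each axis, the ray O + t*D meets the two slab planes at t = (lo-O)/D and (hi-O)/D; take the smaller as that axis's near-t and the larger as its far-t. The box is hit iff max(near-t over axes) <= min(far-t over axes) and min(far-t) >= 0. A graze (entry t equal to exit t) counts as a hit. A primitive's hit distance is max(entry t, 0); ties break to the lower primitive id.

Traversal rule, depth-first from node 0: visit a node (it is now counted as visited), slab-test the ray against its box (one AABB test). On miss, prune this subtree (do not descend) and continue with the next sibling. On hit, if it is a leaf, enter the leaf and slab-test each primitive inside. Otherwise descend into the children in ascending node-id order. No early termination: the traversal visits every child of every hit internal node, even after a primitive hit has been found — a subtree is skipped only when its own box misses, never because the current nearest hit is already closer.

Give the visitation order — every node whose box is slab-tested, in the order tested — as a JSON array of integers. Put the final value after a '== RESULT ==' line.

Walk:
N0 x:[-4,31/2] y:[17/2,57/2] z:[-1/2,17] -> hit [17/2,31/2], descend [1, 3, 4, 16]
  N1 x:[6,31/2] y:[17/2,25/2] z:[4,31/2] -> hit [17/2,25/2], descend [2, 5, 7, 11]
    N2 x:[6,9] y:[9,12] z:[4,9/2] -> miss, prune
    N5 x:[9,21/2] y:[17/2,10] z:[17/2,9] -> hit [9,9] leaf, test {P4@t=9}
    N7 x:[11,23/2] y:[10,25/2] z:[4,5] -> miss, prune
    N11 x:[13,31/2] y:[17/2,11] z:[15,31/2] -> miss, prune
  N3 x:[-7/2,12] y:[17,57/2] z:[-1/2,17] -> miss, prune
  N4 x:[-4,9/2] y:[10,27/2] z:[5/2,15/2] -> miss, prune
  N16 x:[19/2,15] y:[13,26] z:[-1/2,15/2] -> miss, prune

9 AABB tests over nodes [0, 1, 2, 5, 7, 11, 3, 4, 16]; 1 leaf entered; closest P4.

== RESULT ==
[0, 1, 2, 5, 7, 11, 3, 4, 16]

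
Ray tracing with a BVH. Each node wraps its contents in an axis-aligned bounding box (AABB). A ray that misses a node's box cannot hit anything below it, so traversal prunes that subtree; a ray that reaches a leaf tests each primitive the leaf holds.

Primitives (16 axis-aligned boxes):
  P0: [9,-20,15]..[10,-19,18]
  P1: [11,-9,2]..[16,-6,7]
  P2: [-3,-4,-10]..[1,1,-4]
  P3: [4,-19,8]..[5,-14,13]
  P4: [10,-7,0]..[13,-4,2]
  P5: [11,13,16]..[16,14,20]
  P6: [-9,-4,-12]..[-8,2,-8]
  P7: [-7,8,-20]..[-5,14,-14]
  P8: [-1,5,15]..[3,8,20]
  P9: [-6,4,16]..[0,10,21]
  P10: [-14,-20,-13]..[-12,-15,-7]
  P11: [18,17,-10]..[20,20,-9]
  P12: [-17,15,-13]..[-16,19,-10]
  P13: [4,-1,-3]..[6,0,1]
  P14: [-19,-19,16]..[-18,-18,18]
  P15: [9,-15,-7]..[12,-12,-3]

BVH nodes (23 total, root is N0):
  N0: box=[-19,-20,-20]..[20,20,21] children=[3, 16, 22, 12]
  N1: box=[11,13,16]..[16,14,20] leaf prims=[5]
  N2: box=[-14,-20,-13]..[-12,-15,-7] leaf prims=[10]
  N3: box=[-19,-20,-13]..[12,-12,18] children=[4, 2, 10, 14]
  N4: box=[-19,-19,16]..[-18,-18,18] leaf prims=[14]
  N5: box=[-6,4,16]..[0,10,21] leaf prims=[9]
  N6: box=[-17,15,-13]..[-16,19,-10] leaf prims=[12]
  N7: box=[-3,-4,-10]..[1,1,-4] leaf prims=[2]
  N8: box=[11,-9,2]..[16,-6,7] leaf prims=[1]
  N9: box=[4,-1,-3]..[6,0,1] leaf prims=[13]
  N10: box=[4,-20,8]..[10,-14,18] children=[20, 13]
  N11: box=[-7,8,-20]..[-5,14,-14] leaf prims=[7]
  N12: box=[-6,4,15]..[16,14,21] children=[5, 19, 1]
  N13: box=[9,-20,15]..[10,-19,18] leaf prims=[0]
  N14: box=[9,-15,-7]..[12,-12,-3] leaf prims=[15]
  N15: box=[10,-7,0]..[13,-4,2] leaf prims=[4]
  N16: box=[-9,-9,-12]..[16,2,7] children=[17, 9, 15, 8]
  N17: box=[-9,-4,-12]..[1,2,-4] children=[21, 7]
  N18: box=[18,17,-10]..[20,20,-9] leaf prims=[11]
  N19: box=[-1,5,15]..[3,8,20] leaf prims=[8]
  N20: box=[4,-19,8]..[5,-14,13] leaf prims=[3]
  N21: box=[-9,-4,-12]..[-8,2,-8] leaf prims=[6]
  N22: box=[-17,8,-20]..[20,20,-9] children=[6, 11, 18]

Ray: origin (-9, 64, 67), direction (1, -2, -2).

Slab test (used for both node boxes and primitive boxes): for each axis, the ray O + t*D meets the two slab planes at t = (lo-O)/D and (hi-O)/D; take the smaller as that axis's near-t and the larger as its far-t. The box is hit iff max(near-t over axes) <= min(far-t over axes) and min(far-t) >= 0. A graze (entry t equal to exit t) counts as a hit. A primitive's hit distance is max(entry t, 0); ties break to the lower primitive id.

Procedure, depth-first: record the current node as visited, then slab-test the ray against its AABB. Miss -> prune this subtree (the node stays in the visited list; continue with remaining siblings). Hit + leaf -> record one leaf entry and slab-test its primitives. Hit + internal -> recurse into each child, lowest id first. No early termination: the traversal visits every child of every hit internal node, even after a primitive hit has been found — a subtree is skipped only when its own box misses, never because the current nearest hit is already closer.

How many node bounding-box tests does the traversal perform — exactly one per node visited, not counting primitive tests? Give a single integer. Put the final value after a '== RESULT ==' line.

Traverse from the root:
N0 x:[-10,29] y:[22,42] z:[23,87/2] -> hit [23,29], descend [3, 12, 16, 22]
  N3 x:[-10,21] y:[38,42] z:[49/2,40] -> miss, prune
  N12 x:[3,25] y:[25,30] z:[23,26] -> hit [25,25], descend [1, 5, 19]
    N1 x:[20,25] y:[25,51/2] z:[47/2,51/2] -> hit [25,25] leaf, test {P5@t=25}
    N5 x:[3,9] y:[27,30] z:[23,51/2] -> miss, prune
    N19 x:[8,12] y:[28,59/2] z:[47/2,26] -> miss, prune
  N16 x:[0,25] y:[31,73/2] z:[30,79/2] -> miss, prune
  N22 x:[-8,29] y:[22,28] z:[38,87/2] -> miss, prune

order=[0, 3, 12, 1, 5, 19, 16, 22]  |boxes|=8  |leaves|=1  hit=P5

== RESULT ==
8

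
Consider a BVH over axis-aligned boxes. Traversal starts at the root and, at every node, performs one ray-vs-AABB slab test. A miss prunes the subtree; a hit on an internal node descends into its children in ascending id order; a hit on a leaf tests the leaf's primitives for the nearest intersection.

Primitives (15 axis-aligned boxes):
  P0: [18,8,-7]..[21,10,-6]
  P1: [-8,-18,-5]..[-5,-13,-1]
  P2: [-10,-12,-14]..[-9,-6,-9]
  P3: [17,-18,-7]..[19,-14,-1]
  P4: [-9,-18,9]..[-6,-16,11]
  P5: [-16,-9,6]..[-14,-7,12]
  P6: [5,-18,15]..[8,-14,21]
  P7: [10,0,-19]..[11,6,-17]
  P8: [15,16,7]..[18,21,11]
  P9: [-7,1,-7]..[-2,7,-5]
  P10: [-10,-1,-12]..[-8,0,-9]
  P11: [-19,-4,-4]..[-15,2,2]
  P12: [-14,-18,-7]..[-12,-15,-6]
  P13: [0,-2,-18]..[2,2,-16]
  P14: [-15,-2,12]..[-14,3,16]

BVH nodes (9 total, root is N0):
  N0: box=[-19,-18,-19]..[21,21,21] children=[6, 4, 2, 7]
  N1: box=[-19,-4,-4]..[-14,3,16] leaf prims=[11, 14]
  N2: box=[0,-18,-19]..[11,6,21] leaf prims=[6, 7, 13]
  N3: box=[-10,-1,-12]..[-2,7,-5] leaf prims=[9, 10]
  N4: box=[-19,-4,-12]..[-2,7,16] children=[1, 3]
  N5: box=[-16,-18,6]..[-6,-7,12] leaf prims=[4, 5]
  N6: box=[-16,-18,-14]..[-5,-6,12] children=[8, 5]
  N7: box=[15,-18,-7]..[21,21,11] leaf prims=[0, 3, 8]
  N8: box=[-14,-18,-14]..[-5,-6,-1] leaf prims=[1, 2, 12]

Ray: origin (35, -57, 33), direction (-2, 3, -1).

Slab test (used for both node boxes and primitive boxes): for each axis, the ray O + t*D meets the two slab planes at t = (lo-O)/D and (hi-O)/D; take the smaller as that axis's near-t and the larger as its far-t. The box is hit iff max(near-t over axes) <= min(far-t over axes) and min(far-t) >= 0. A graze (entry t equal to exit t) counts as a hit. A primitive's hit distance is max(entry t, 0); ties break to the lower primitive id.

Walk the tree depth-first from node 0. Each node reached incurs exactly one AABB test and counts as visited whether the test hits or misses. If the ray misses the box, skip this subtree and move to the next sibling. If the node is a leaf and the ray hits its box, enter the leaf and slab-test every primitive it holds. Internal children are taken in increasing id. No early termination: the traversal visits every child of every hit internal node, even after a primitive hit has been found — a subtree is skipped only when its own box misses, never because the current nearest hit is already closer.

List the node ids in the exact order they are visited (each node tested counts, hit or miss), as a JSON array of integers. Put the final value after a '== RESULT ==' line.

Traverse from the root:
N0 x:[7,27] y:[13,26] z:[12,52] -> hit [13,26], descend [2, 4, 6, 7]
  N2 x:[12,35/2] y:[13,21] z:[12,52] -> hit [13,35/2] leaf, test {P6@t=27/2, P7(miss), P13(miss)}
  N4 x:[37/2,27] y:[53/3,64/3] z:[17,45] -> hit [37/2,64/3], descend [1, 3]
    N1 x:[49/2,27] y:[53/3,20] z:[17,37] -> miss, prune
    N3 x:[37/2,45/2] y:[56/3,64/3] z:[38,45] -> miss, prune
  N6 x:[20,51/2] y:[13,17] z:[21,47] -> miss, prune
  N7 x:[7,10] y:[13,26] z:[22,40] -> miss, prune

Visited [0, 2, 4, 1, 3, 6, 7]. Tests: 7 box, 1 leaf. Nearest: P6.

== RESULT ==
[0, 2, 4, 1, 3, 6, 7]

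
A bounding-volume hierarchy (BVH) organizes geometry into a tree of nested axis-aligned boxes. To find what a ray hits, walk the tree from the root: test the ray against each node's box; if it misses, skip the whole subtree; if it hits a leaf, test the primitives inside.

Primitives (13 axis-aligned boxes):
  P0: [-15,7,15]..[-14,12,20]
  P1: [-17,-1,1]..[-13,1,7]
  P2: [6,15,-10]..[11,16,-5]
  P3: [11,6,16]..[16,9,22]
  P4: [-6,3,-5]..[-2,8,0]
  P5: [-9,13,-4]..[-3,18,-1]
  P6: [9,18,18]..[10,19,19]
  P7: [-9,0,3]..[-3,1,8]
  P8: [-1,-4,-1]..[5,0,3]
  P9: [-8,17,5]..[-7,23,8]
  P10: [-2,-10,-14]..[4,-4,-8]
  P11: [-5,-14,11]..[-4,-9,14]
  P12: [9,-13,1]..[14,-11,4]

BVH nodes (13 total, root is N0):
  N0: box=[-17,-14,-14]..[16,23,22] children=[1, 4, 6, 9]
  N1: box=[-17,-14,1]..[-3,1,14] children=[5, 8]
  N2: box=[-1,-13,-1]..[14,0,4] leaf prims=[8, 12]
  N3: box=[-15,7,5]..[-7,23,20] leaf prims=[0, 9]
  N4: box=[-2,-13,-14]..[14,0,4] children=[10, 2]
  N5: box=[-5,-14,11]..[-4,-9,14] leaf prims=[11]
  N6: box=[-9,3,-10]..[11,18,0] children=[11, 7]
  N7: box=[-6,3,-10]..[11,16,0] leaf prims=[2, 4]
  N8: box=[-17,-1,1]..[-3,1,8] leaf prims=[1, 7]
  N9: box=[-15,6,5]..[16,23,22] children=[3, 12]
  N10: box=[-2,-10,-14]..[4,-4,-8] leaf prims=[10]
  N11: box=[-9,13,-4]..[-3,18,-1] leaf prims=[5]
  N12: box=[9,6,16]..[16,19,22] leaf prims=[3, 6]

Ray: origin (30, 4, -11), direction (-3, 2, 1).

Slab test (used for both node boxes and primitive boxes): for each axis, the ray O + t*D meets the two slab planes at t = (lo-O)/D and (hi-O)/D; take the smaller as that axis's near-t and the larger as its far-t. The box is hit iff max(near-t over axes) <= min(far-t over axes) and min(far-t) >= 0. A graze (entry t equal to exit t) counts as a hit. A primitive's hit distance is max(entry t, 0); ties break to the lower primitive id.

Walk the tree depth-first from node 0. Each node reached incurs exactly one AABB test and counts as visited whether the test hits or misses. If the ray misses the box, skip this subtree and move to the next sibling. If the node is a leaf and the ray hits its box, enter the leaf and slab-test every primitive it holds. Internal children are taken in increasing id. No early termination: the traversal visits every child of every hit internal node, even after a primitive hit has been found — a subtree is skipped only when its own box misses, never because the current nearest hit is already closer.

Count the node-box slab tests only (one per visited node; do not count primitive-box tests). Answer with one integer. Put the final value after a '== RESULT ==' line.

Trace the traversal:
N0 x:[14/3,47/3] y:[-9,19/2] z:[-3,33] -> hit [14/3,19/2], descend [1, 4, 6, 9]
  N1 x:[11,47/3] y:[-9,-3/2] z:[12,25] -> miss, prune
  N4 x:[16/3,32/3] y:[-17/2,-2] z:[-3,15] -> miss, prune
  N6 x:[19/3,13] y:[-1/2,7] z:[1,11] -> hit [19/3,7], descend [7, 11]
    N7 x:[19/3,12] y:[-1/2,6] z:[1,11] -> miss, prune
    N11 x:[11,13] y:[9/2,7] z:[7,10] -> miss, prune
  N9 x:[14/3,15] y:[1,19/2] z:[16,33] -> miss, prune

Visited [0, 1, 4, 6, 7, 11, 9]. Tests: 7 box, 0 leaf. Nearest: miss.

== RESULT ==
7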